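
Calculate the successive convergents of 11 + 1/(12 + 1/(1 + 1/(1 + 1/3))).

11/1, 133/12, 144/13, 277/25, 975/88

Using the convergent recurrence p_i = a_i*p_{i-1} + p_{i-2}, q_i = a_i*q_{i-1} + q_{i-2} with p_{-2}=0, p_{-1}=1, q_{-2}=1, q_{-1}=0:
  i=0: a_0=11, p_0 = 11*1 + 0 = 11, q_0 = 11*0 + 1 = 1.
  i=1: a_1=12, p_1 = 12*11 + 1 = 133, q_1 = 12*1 + 0 = 12.
  i=2: a_2=1, p_2 = 1*133 + 11 = 144, q_2 = 1*12 + 1 = 13.
  i=3: a_3=1, p_3 = 1*144 + 133 = 277, q_3 = 1*13 + 12 = 25.
  i=4: a_4=3, p_4 = 3*277 + 144 = 975, q_4 = 3*25 + 13 = 88.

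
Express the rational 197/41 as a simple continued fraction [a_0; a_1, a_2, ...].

[4; 1, 4, 8]

Run the Euclidean algorithm on 197 and 41; the successive quotients are the partial quotients a_0, a_1, ... (each step inverts the fractional part left over by the previous one):
  197 = 4*41 + 33, so a_0 = 4.
  41 = 1*33 + 8, so a_1 = 1.
  33 = 4*8 + 1, so a_2 = 4.
  8 = 8*1 + 0, so a_3 = 8.
The remainder reaches 0 after 4 divisions, so the expansion has 4 partial quotients, read off in order.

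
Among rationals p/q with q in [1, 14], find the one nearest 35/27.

Expand x = 35/27 as a continued fraction with the Euclidean algorithm:
  35 = 1*27 + 8, so a_0 = 1.
  27 = 3*8 + 3, so a_1 = 3.
  8 = 2*3 + 2, so a_2 = 2.
  3 = 1*2 + 1, so a_3 = 1.
  2 = 2*1 + 0, so a_4 = 2.
so x = [1; 3, 2, 1, 2].
Convergents (p_i = a_i*p_{i-1} + p_{i-2}, q_i = a_i*q_{i-1} + q_{i-2} with p_{-2}=0, p_{-1}=1, q_{-2}=1, q_{-1}=0), until the denominator exceeds 14:
  i=0: a_0=1, p_0 = 1*1 + 0 = 1, q_0 = 1*0 + 1 = 1.
  i=1: a_1=3, p_1 = 3*1 + 1 = 4, q_1 = 3*1 + 0 = 3.
  i=2: a_2=2, p_2 = 2*4 + 1 = 9, q_2 = 2*3 + 1 = 7.
  i=3: a_3=1, p_3 = 1*9 + 4 = 13, q_3 = 1*7 + 3 = 10.
  i=4: a_4=2, p_4 = 2*13 + 9 = 35, q_4 = 2*10 + 7 = 27.
q_4 = 27 > 14, so the last convergent with denominator <= 14 is p_3/q_3 = 13/10.
The closest fraction with denominator <= 14 is either p_3/q_3 or the intermediate fraction (k*p_3 + p_2)/(k*q_3 + q_2) with the largest k >= 1 whose denominator stays <= 14; these approach x as k grows, and every other convergent or intermediate fraction in range is farther away.
Largest k: floor((14 - q_2)/q_3) = floor((14 - 7)/10) = 0.
Since k = 0, no intermediate fraction beyond p_3/q_3 has denominator <= 14, so the convergent 13/10 is the closest (its error is |35*10 - 13*27|/(27*10) = 1/270).

13/10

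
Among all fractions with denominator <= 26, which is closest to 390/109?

68/19

Expand x = 390/109 as a continued fraction with the Euclidean algorithm:
  390 = 3*109 + 63, so a_0 = 3.
  109 = 1*63 + 46, so a_1 = 1.
  63 = 1*46 + 17, so a_2 = 1.
  46 = 2*17 + 12, so a_3 = 2.
  17 = 1*12 + 5, so a_4 = 1.
  12 = 2*5 + 2, so a_5 = 2.
  5 = 2*2 + 1, so a_6 = 2.
  2 = 2*1 + 0, so a_7 = 2.
so x = [3; 1, 1, 2, 1, 2, 2, 2].
Convergents (p_i = a_i*p_{i-1} + p_{i-2}, q_i = a_i*q_{i-1} + q_{i-2} with p_{-2}=0, p_{-1}=1, q_{-2}=1, q_{-1}=0), until the denominator exceeds 26:
  i=0: a_0=3, p_0 = 3*1 + 0 = 3, q_0 = 3*0 + 1 = 1.
  i=1: a_1=1, p_1 = 1*3 + 1 = 4, q_1 = 1*1 + 0 = 1.
  i=2: a_2=1, p_2 = 1*4 + 3 = 7, q_2 = 1*1 + 1 = 2.
  i=3: a_3=2, p_3 = 2*7 + 4 = 18, q_3 = 2*2 + 1 = 5.
  i=4: a_4=1, p_4 = 1*18 + 7 = 25, q_4 = 1*5 + 2 = 7.
  i=5: a_5=2, p_5 = 2*25 + 18 = 68, q_5 = 2*7 + 5 = 19.
  i=6: a_6=2, p_6 = 2*68 + 25 = 161, q_6 = 2*19 + 7 = 45.
q_6 = 45 > 26, so the last convergent with denominator <= 26 is p_5/q_5 = 68/19.
The closest fraction with denominator <= 26 is either p_5/q_5 or the intermediate fraction (k*p_5 + p_4)/(k*q_5 + q_4) with the largest k >= 1 whose denominator stays <= 26; these approach x as k grows, and every other convergent or intermediate fraction in range is farther away.
Largest k: floor((26 - q_4)/q_5) = floor((26 - 7)/19) = 1.
That gives (1*68 + 25)/(1*19 + 7) = 93/26.
Compare the errors: |x - 68/19| = |390*19 - 68*109|/(109*19) = 2/2071, and |x - 93/26| = |390*26 - 93*109|/(109*26) = 3/2834.
Cross-multiplying, 2*2834 = 5668 < 6213 = 3*2071, so 2/2071 is smaller: the convergent 68/19 is closer to x than 93/26.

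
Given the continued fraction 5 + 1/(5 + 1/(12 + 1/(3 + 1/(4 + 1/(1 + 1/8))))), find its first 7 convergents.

5/1, 26/5, 317/61, 977/188, 4225/813, 5202/1001, 45841/8821

Using the convergent recurrence p_i = a_i*p_{i-1} + p_{i-2}, q_i = a_i*q_{i-1} + q_{i-2} with p_{-2}=0, p_{-1}=1, q_{-2}=1, q_{-1}=0:
  i=0: a_0=5, p_0 = 5*1 + 0 = 5, q_0 = 5*0 + 1 = 1.
  i=1: a_1=5, p_1 = 5*5 + 1 = 26, q_1 = 5*1 + 0 = 5.
  i=2: a_2=12, p_2 = 12*26 + 5 = 317, q_2 = 12*5 + 1 = 61.
  i=3: a_3=3, p_3 = 3*317 + 26 = 977, q_3 = 3*61 + 5 = 188.
  i=4: a_4=4, p_4 = 4*977 + 317 = 4225, q_4 = 4*188 + 61 = 813.
  i=5: a_5=1, p_5 = 1*4225 + 977 = 5202, q_5 = 1*813 + 188 = 1001.
  i=6: a_6=8, p_6 = 8*5202 + 4225 = 45841, q_6 = 8*1001 + 813 = 8821.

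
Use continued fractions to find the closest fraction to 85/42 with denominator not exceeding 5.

2/1

Expand x = 85/42 as a continued fraction with the Euclidean algorithm:
  85 = 2*42 + 1, so a_0 = 2.
  42 = 42*1 + 0, so a_1 = 42.
so x = [2; 42].
Convergents (p_i = a_i*p_{i-1} + p_{i-2}, q_i = a_i*q_{i-1} + q_{i-2} with p_{-2}=0, p_{-1}=1, q_{-2}=1, q_{-1}=0), until the denominator exceeds 5:
  i=0: a_0=2, p_0 = 2*1 + 0 = 2, q_0 = 2*0 + 1 = 1.
  i=1: a_1=42, p_1 = 42*2 + 1 = 85, q_1 = 42*1 + 0 = 42.
q_1 = 42 > 5, so the last convergent with denominator <= 5 is p_0/q_0 = 2/1.
The closest fraction with denominator <= 5 is either p_0/q_0 or the intermediate fraction (k*p_0 + p_{-1})/(k*q_0 + q_{-1}) with the largest k >= 1 whose denominator stays <= 5; these approach x as k grows, and every other convergent or intermediate fraction in range is farther away.
Largest k: floor((5 - q_{-1})/q_0) = floor((5 - 0)/1) = 5 (using the seeds p_{-1} = 1, q_{-1} = 0).
That gives (5*2 + 1)/(5*1 + 0) = 11/5.
Compare the errors: |x - 2/1| = |85*1 - 2*42|/(42*1) = 1/42, and |x - 11/5| = |85*5 - 11*42|/(42*5) = 37/210.
Cross-multiplying, 1*210 = 210 < 1554 = 37*42, so 1/42 is smaller: the convergent 2/1 is closer to x than 11/5.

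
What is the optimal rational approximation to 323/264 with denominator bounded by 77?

93/76

Expand x = 323/264 as a continued fraction with the Euclidean algorithm:
  323 = 1*264 + 59, so a_0 = 1.
  264 = 4*59 + 28, so a_1 = 4.
  59 = 2*28 + 3, so a_2 = 2.
  28 = 9*3 + 1, so a_3 = 9.
  3 = 3*1 + 0, so a_4 = 3.
so x = [1; 4, 2, 9, 3].
Convergents (p_i = a_i*p_{i-1} + p_{i-2}, q_i = a_i*q_{i-1} + q_{i-2} with p_{-2}=0, p_{-1}=1, q_{-2}=1, q_{-1}=0), until the denominator exceeds 77:
  i=0: a_0=1, p_0 = 1*1 + 0 = 1, q_0 = 1*0 + 1 = 1.
  i=1: a_1=4, p_1 = 4*1 + 1 = 5, q_1 = 4*1 + 0 = 4.
  i=2: a_2=2, p_2 = 2*5 + 1 = 11, q_2 = 2*4 + 1 = 9.
  i=3: a_3=9, p_3 = 9*11 + 5 = 104, q_3 = 9*9 + 4 = 85.
q_3 = 85 > 77, so the last convergent with denominator <= 77 is p_2/q_2 = 11/9.
The closest fraction with denominator <= 77 is either p_2/q_2 or the intermediate fraction (k*p_2 + p_1)/(k*q_2 + q_1) with the largest k >= 1 whose denominator stays <= 77; these approach x as k grows, and every other convergent or intermediate fraction in range is farther away.
Largest k: floor((77 - q_1)/q_2) = floor((77 - 4)/9) = 8.
That gives (8*11 + 5)/(8*9 + 4) = 93/76.
Compare the errors: |x - 11/9| = |323*9 - 11*264|/(264*9) = 3/2376, and |x - 93/76| = |323*76 - 93*264|/(264*76) = 4/20064.
Cross-multiplying, 4*2376 = 9504 < 60192 = 3*20064, so 4/20064 is smaller: the intermediate fraction 93/76 is closer to x than 11/9.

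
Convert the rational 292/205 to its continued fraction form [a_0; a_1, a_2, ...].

Run the Euclidean algorithm on 292 and 205; the successive quotients are the partial quotients a_0, a_1, ... (each step inverts the fractional part left over by the previous one):
  292 = 1*205 + 87, so a_0 = 1.
  205 = 2*87 + 31, so a_1 = 2.
  87 = 2*31 + 25, so a_2 = 2.
  31 = 1*25 + 6, so a_3 = 1.
  25 = 4*6 + 1, so a_4 = 4.
  6 = 6*1 + 0, so a_5 = 6.
The remainder reaches 0 after 6 divisions, so the expansion has 6 partial quotients, read off in order.

[1; 2, 2, 1, 4, 6]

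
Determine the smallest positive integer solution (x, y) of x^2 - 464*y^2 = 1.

First expand sqrt(464) as a continued fraction. With x_i = (sqrt(464) + m_i)/d_i and (m_0, d_0) = (0, 1): a_0 = floor(sqrt(464)) = 21, since 21^2 = 441 <= 464 < 484 = 22^2.
Iterate m_{i+1} = d_i*a_i - m_i, d_{i+1} = (464 - m_{i+1}^2)/d_i, a_{i+1} = floor((a_0 + m_{i+1})/d_{i+1}):
  m_1 = 1*21 - 0 = 21, d_1 = (464 - 21^2)/1 = 23/1 = 23, a_1 = floor((21 + 21)/23) = 1.
  m_2 = 23*1 - 21 = 2, d_2 = (464 - 2^2)/23 = 460/23 = 20, a_2 = floor((21 + 2)/20) = 1.
  m_3 = 20*1 - 2 = 18, d_3 = (464 - 18^2)/20 = 140/20 = 7, a_3 = floor((21 + 18)/7) = 5.
  m_4 = 7*5 - 18 = 17, d_4 = (464 - 17^2)/7 = 175/7 = 25, a_4 = floor((21 + 17)/25) = 1.
  m_5 = 25*1 - 17 = 8, d_5 = (464 - 8^2)/25 = 400/25 = 16, a_5 = floor((21 + 8)/16) = 1.
  m_6 = 16*1 - 8 = 8, d_6 = (464 - 8^2)/16 = 400/16 = 25, a_6 = floor((21 + 8)/25) = 1.
  m_7 = 25*1 - 8 = 17, d_7 = (464 - 17^2)/25 = 175/25 = 7, a_7 = floor((21 + 17)/7) = 5.
  m_8 = 7*5 - 17 = 18, d_8 = (464 - 18^2)/7 = 140/7 = 20, a_8 = floor((21 + 18)/20) = 1.
  m_9 = 20*1 - 18 = 2, d_9 = (464 - 2^2)/20 = 460/20 = 23, a_9 = floor((21 + 2)/23) = 1.
  m_10 = 23*1 - 2 = 21, d_10 = (464 - 21^2)/23 = 23/23 = 1, a_10 = floor((21 + 21)/1) = 42.
  m_11 = 1*42 - 21 = 21, d_11 = (464 - 21^2)/1 = 23/1 = 23: (m_11, d_11) = (m_1, d_1) = (21, 23), so from here the quotients repeat a_1, ..., a_10; the period length is 10.
So sqrt(464) = [21; (1, 1, 5, 1, 1, 1, 5, 1, 1, 42)] with period length k = 10.
k is even, so the fundamental solution of x^2 - 464y^2 = 1 is (p_{k-1}, q_{k-1}) = (p_9, q_9); compute convergents through index 9.
Convergents (p_i = a_i*p_{i-1} + p_{i-2}, q_i = a_i*q_{i-1} + q_{i-2} with p_{-2}=0, p_{-1}=1, q_{-2}=1, q_{-1}=0):
  i=0: a_0=21, p_0 = 21*1 + 0 = 21, q_0 = 21*0 + 1 = 1.
  i=1: a_1=1, p_1 = 1*21 + 1 = 22, q_1 = 1*1 + 0 = 1.
  i=2: a_2=1, p_2 = 1*22 + 21 = 43, q_2 = 1*1 + 1 = 2.
  i=3: a_3=5, p_3 = 5*43 + 22 = 237, q_3 = 5*2 + 1 = 11.
  i=4: a_4=1, p_4 = 1*237 + 43 = 280, q_4 = 1*11 + 2 = 13.
  i=5: a_5=1, p_5 = 1*280 + 237 = 517, q_5 = 1*13 + 11 = 24.
  i=6: a_6=1, p_6 = 1*517 + 280 = 797, q_6 = 1*24 + 13 = 37.
  i=7: a_7=5, p_7 = 5*797 + 517 = 4502, q_7 = 5*37 + 24 = 209.
  i=8: a_8=1, p_8 = 1*4502 + 797 = 5299, q_8 = 1*209 + 37 = 246.
  i=9: a_9=1, p_9 = 1*5299 + 4502 = 9801, q_9 = 1*246 + 209 = 455.
Check: 9801^2 - 464*455^2 = 96059601 - 96059600 = 1, so (x, y) = (9801, 455) solves the equation, and by the theorem it is the least positive solution.

(x, y) = (9801, 455)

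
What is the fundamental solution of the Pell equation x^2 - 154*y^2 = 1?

First expand sqrt(154) as a continued fraction. With x_i = (sqrt(154) + m_i)/d_i and (m_0, d_0) = (0, 1): a_0 = floor(sqrt(154)) = 12, since 12^2 = 144 <= 154 < 169 = 13^2.
Iterate m_{i+1} = d_i*a_i - m_i, d_{i+1} = (154 - m_{i+1}^2)/d_i, a_{i+1} = floor((a_0 + m_{i+1})/d_{i+1}):
  m_1 = 1*12 - 0 = 12, d_1 = (154 - 12^2)/1 = 10/1 = 10, a_1 = floor((12 + 12)/10) = 2.
  m_2 = 10*2 - 12 = 8, d_2 = (154 - 8^2)/10 = 90/10 = 9, a_2 = floor((12 + 8)/9) = 2.
  m_3 = 9*2 - 8 = 10, d_3 = (154 - 10^2)/9 = 54/9 = 6, a_3 = floor((12 + 10)/6) = 3.
  m_4 = 6*3 - 10 = 8, d_4 = (154 - 8^2)/6 = 90/6 = 15, a_4 = floor((12 + 8)/15) = 1.
  m_5 = 15*1 - 8 = 7, d_5 = (154 - 7^2)/15 = 105/15 = 7, a_5 = floor((12 + 7)/7) = 2.
  m_6 = 7*2 - 7 = 7, d_6 = (154 - 7^2)/7 = 105/7 = 15, a_6 = floor((12 + 7)/15) = 1.
  m_7 = 15*1 - 7 = 8, d_7 = (154 - 8^2)/15 = 90/15 = 6, a_7 = floor((12 + 8)/6) = 3.
  m_8 = 6*3 - 8 = 10, d_8 = (154 - 10^2)/6 = 54/6 = 9, a_8 = floor((12 + 10)/9) = 2.
  m_9 = 9*2 - 10 = 8, d_9 = (154 - 8^2)/9 = 90/9 = 10, a_9 = floor((12 + 8)/10) = 2.
  m_10 = 10*2 - 8 = 12, d_10 = (154 - 12^2)/10 = 10/10 = 1, a_10 = floor((12 + 12)/1) = 24.
  m_11 = 1*24 - 12 = 12, d_11 = (154 - 12^2)/1 = 10/1 = 10: (m_11, d_11) = (m_1, d_1) = (12, 10), so from here the quotients repeat a_1, ..., a_10; the period length is 10.
So sqrt(154) = [12; (2, 2, 3, 1, 2, 1, 3, 2, 2, 24)] with period length k = 10.
k is even, so the fundamental solution of x^2 - 154y^2 = 1 is (p_{k-1}, q_{k-1}) = (p_9, q_9); compute convergents through index 9.
Convergents (p_i = a_i*p_{i-1} + p_{i-2}, q_i = a_i*q_{i-1} + q_{i-2} with p_{-2}=0, p_{-1}=1, q_{-2}=1, q_{-1}=0):
  i=0: a_0=12, p_0 = 12*1 + 0 = 12, q_0 = 12*0 + 1 = 1.
  i=1: a_1=2, p_1 = 2*12 + 1 = 25, q_1 = 2*1 + 0 = 2.
  i=2: a_2=2, p_2 = 2*25 + 12 = 62, q_2 = 2*2 + 1 = 5.
  i=3: a_3=3, p_3 = 3*62 + 25 = 211, q_3 = 3*5 + 2 = 17.
  i=4: a_4=1, p_4 = 1*211 + 62 = 273, q_4 = 1*17 + 5 = 22.
  i=5: a_5=2, p_5 = 2*273 + 211 = 757, q_5 = 2*22 + 17 = 61.
  i=6: a_6=1, p_6 = 1*757 + 273 = 1030, q_6 = 1*61 + 22 = 83.
  i=7: a_7=3, p_7 = 3*1030 + 757 = 3847, q_7 = 3*83 + 61 = 310.
  i=8: a_8=2, p_8 = 2*3847 + 1030 = 8724, q_8 = 2*310 + 83 = 703.
  i=9: a_9=2, p_9 = 2*8724 + 3847 = 21295, q_9 = 2*703 + 310 = 1716.
Check: 21295^2 - 154*1716^2 = 453477025 - 453477024 = 1, so (x, y) = (21295, 1716) solves the equation, and by the theorem it is the least positive solution.

(x, y) = (21295, 1716)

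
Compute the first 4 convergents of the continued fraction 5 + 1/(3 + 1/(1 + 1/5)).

Using the convergent recurrence p_i = a_i*p_{i-1} + p_{i-2}, q_i = a_i*q_{i-1} + q_{i-2} with p_{-2}=0, p_{-1}=1, q_{-2}=1, q_{-1}=0:
  i=0: a_0=5, p_0 = 5*1 + 0 = 5, q_0 = 5*0 + 1 = 1.
  i=1: a_1=3, p_1 = 3*5 + 1 = 16, q_1 = 3*1 + 0 = 3.
  i=2: a_2=1, p_2 = 1*16 + 5 = 21, q_2 = 1*3 + 1 = 4.
  i=3: a_3=5, p_3 = 5*21 + 16 = 121, q_3 = 5*4 + 3 = 23.

5/1, 16/3, 21/4, 121/23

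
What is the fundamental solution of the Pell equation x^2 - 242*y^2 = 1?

(x, y) = (19601, 1260)

First expand sqrt(242) as a continued fraction. With x_i = (sqrt(242) + m_i)/d_i and (m_0, d_0) = (0, 1): a_0 = floor(sqrt(242)) = 15, since 15^2 = 225 <= 242 < 256 = 16^2.
Iterate m_{i+1} = d_i*a_i - m_i, d_{i+1} = (242 - m_{i+1}^2)/d_i, a_{i+1} = floor((a_0 + m_{i+1})/d_{i+1}):
  m_1 = 1*15 - 0 = 15, d_1 = (242 - 15^2)/1 = 17/1 = 17, a_1 = floor((15 + 15)/17) = 1.
  m_2 = 17*1 - 15 = 2, d_2 = (242 - 2^2)/17 = 238/17 = 14, a_2 = floor((15 + 2)/14) = 1.
  m_3 = 14*1 - 2 = 12, d_3 = (242 - 12^2)/14 = 98/14 = 7, a_3 = floor((15 + 12)/7) = 3.
  m_4 = 7*3 - 12 = 9, d_4 = (242 - 9^2)/7 = 161/7 = 23, a_4 = floor((15 + 9)/23) = 1.
  m_5 = 23*1 - 9 = 14, d_5 = (242 - 14^2)/23 = 46/23 = 2, a_5 = floor((15 + 14)/2) = 14.
  m_6 = 2*14 - 14 = 14, d_6 = (242 - 14^2)/2 = 46/2 = 23, a_6 = floor((15 + 14)/23) = 1.
  m_7 = 23*1 - 14 = 9, d_7 = (242 - 9^2)/23 = 161/23 = 7, a_7 = floor((15 + 9)/7) = 3.
  m_8 = 7*3 - 9 = 12, d_8 = (242 - 12^2)/7 = 98/7 = 14, a_8 = floor((15 + 12)/14) = 1.
  m_9 = 14*1 - 12 = 2, d_9 = (242 - 2^2)/14 = 238/14 = 17, a_9 = floor((15 + 2)/17) = 1.
  m_10 = 17*1 - 2 = 15, d_10 = (242 - 15^2)/17 = 17/17 = 1, a_10 = floor((15 + 15)/1) = 30.
  m_11 = 1*30 - 15 = 15, d_11 = (242 - 15^2)/1 = 17/1 = 17: (m_11, d_11) = (m_1, d_1) = (15, 17), so from here the quotients repeat a_1, ..., a_10; the period length is 10.
So sqrt(242) = [15; (1, 1, 3, 1, 14, 1, 3, 1, 1, 30)] with period length k = 10.
k is even, so the fundamental solution of x^2 - 242y^2 = 1 is (p_{k-1}, q_{k-1}) = (p_9, q_9); compute convergents through index 9.
Convergents (p_i = a_i*p_{i-1} + p_{i-2}, q_i = a_i*q_{i-1} + q_{i-2} with p_{-2}=0, p_{-1}=1, q_{-2}=1, q_{-1}=0):
  i=0: a_0=15, p_0 = 15*1 + 0 = 15, q_0 = 15*0 + 1 = 1.
  i=1: a_1=1, p_1 = 1*15 + 1 = 16, q_1 = 1*1 + 0 = 1.
  i=2: a_2=1, p_2 = 1*16 + 15 = 31, q_2 = 1*1 + 1 = 2.
  i=3: a_3=3, p_3 = 3*31 + 16 = 109, q_3 = 3*2 + 1 = 7.
  i=4: a_4=1, p_4 = 1*109 + 31 = 140, q_4 = 1*7 + 2 = 9.
  i=5: a_5=14, p_5 = 14*140 + 109 = 2069, q_5 = 14*9 + 7 = 133.
  i=6: a_6=1, p_6 = 1*2069 + 140 = 2209, q_6 = 1*133 + 9 = 142.
  i=7: a_7=3, p_7 = 3*2209 + 2069 = 8696, q_7 = 3*142 + 133 = 559.
  i=8: a_8=1, p_8 = 1*8696 + 2209 = 10905, q_8 = 1*559 + 142 = 701.
  i=9: a_9=1, p_9 = 1*10905 + 8696 = 19601, q_9 = 1*701 + 559 = 1260.
Check: 19601^2 - 242*1260^2 = 384199201 - 384199200 = 1, so (x, y) = (19601, 1260) solves the equation, and by the theorem it is the least positive solution.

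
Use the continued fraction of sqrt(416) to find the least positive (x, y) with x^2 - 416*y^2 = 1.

(x, y) = (5201, 255)

First expand sqrt(416) as a continued fraction. With x_i = (sqrt(416) + m_i)/d_i and (m_0, d_0) = (0, 1): a_0 = floor(sqrt(416)) = 20, since 20^2 = 400 <= 416 < 441 = 21^2.
Iterate m_{i+1} = d_i*a_i - m_i, d_{i+1} = (416 - m_{i+1}^2)/d_i, a_{i+1} = floor((a_0 + m_{i+1})/d_{i+1}):
  m_1 = 1*20 - 0 = 20, d_1 = (416 - 20^2)/1 = 16/1 = 16, a_1 = floor((20 + 20)/16) = 2.
  m_2 = 16*2 - 20 = 12, d_2 = (416 - 12^2)/16 = 272/16 = 17, a_2 = floor((20 + 12)/17) = 1.
  m_3 = 17*1 - 12 = 5, d_3 = (416 - 5^2)/17 = 391/17 = 23, a_3 = floor((20 + 5)/23) = 1.
  m_4 = 23*1 - 5 = 18, d_4 = (416 - 18^2)/23 = 92/23 = 4, a_4 = floor((20 + 18)/4) = 9.
  m_5 = 4*9 - 18 = 18, d_5 = (416 - 18^2)/4 = 92/4 = 23, a_5 = floor((20 + 18)/23) = 1.
  m_6 = 23*1 - 18 = 5, d_6 = (416 - 5^2)/23 = 391/23 = 17, a_6 = floor((20 + 5)/17) = 1.
  m_7 = 17*1 - 5 = 12, d_7 = (416 - 12^2)/17 = 272/17 = 16, a_7 = floor((20 + 12)/16) = 2.
  m_8 = 16*2 - 12 = 20, d_8 = (416 - 20^2)/16 = 16/16 = 1, a_8 = floor((20 + 20)/1) = 40.
  m_9 = 1*40 - 20 = 20, d_9 = (416 - 20^2)/1 = 16/1 = 16: (m_9, d_9) = (m_1, d_1) = (20, 16), so from here the quotients repeat a_1, ..., a_8; the period length is 8.
So sqrt(416) = [20; (2, 1, 1, 9, 1, 1, 2, 40)] with period length k = 8.
k is even, so the fundamental solution of x^2 - 416y^2 = 1 is (p_{k-1}, q_{k-1}) = (p_7, q_7); compute convergents through index 7.
Convergents (p_i = a_i*p_{i-1} + p_{i-2}, q_i = a_i*q_{i-1} + q_{i-2} with p_{-2}=0, p_{-1}=1, q_{-2}=1, q_{-1}=0):
  i=0: a_0=20, p_0 = 20*1 + 0 = 20, q_0 = 20*0 + 1 = 1.
  i=1: a_1=2, p_1 = 2*20 + 1 = 41, q_1 = 2*1 + 0 = 2.
  i=2: a_2=1, p_2 = 1*41 + 20 = 61, q_2 = 1*2 + 1 = 3.
  i=3: a_3=1, p_3 = 1*61 + 41 = 102, q_3 = 1*3 + 2 = 5.
  i=4: a_4=9, p_4 = 9*102 + 61 = 979, q_4 = 9*5 + 3 = 48.
  i=5: a_5=1, p_5 = 1*979 + 102 = 1081, q_5 = 1*48 + 5 = 53.
  i=6: a_6=1, p_6 = 1*1081 + 979 = 2060, q_6 = 1*53 + 48 = 101.
  i=7: a_7=2, p_7 = 2*2060 + 1081 = 5201, q_7 = 2*101 + 53 = 255.
Check: 5201^2 - 416*255^2 = 27050401 - 27050400 = 1, so (x, y) = (5201, 255) solves the equation, and by the theorem it is the least positive solution.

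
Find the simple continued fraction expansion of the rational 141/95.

[1; 2, 15, 3]

Run the Euclidean algorithm on 141 and 95; the successive quotients are the partial quotients a_0, a_1, ... (each step inverts the fractional part left over by the previous one):
  141 = 1*95 + 46, so a_0 = 1.
  95 = 2*46 + 3, so a_1 = 2.
  46 = 15*3 + 1, so a_2 = 15.
  3 = 3*1 + 0, so a_3 = 3.
The remainder reaches 0 after 4 divisions, so the expansion has 4 partial quotients, read off in order.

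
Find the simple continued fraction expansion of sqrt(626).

Write x_i = (sqrt(626) + m_i)/d_i with (m_0, d_0) = (0, 1). a_0 = floor(sqrt(626)) = 25, since 25^2 = 625 <= 626 < 676 = 26^2.
Iterate m_{i+1} = d_i*a_i - m_i, d_{i+1} = (626 - m_{i+1}^2)/d_i, a_{i+1} = floor((a_0 + m_{i+1})/d_{i+1}):
  m_1 = 1*25 - 0 = 25, d_1 = (626 - 25^2)/1 = 1/1 = 1, a_1 = floor((25 + 25)/1) = 50.
  m_2 = 1*50 - 25 = 25, d_2 = (626 - 25^2)/1 = 1/1 = 1: (m_2, d_2) = (m_1, d_1) = (25, 1), so from here the quotient a_1 repeats; the period length is 1.
Hence the expansion of sqrt(626) is a_0 = 25 followed by the repeating block 50 (period 1).

[25; (50)]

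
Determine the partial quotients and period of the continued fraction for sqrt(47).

Write x_i = (sqrt(47) + m_i)/d_i with (m_0, d_0) = (0, 1). a_0 = floor(sqrt(47)) = 6, since 6^2 = 36 <= 47 < 49 = 7^2.
Iterate m_{i+1} = d_i*a_i - m_i, d_{i+1} = (47 - m_{i+1}^2)/d_i, a_{i+1} = floor((a_0 + m_{i+1})/d_{i+1}):
  m_1 = 1*6 - 0 = 6, d_1 = (47 - 6^2)/1 = 11/1 = 11, a_1 = floor((6 + 6)/11) = 1.
  m_2 = 11*1 - 6 = 5, d_2 = (47 - 5^2)/11 = 22/11 = 2, a_2 = floor((6 + 5)/2) = 5.
  m_3 = 2*5 - 5 = 5, d_3 = (47 - 5^2)/2 = 22/2 = 11, a_3 = floor((6 + 5)/11) = 1.
  m_4 = 11*1 - 5 = 6, d_4 = (47 - 6^2)/11 = 11/11 = 1, a_4 = floor((6 + 6)/1) = 12.
  m_5 = 1*12 - 6 = 6, d_5 = (47 - 6^2)/1 = 11/1 = 11: (m_5, d_5) = (m_1, d_1) = (6, 11), so from here the quotients repeat a_1, ..., a_4; the period length is 4.
Hence the expansion of sqrt(47) is a_0 = 6 followed by the repeating block 1, 5, 1, 12 (period 4).

[6; (1, 5, 1, 12)]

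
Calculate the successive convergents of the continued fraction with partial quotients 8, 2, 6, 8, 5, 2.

Using the convergent recurrence p_i = a_i*p_{i-1} + p_{i-2}, q_i = a_i*q_{i-1} + q_{i-2} with p_{-2}=0, p_{-1}=1, q_{-2}=1, q_{-1}=0:
  i=0: a_0=8, p_0 = 8*1 + 0 = 8, q_0 = 8*0 + 1 = 1.
  i=1: a_1=2, p_1 = 2*8 + 1 = 17, q_1 = 2*1 + 0 = 2.
  i=2: a_2=6, p_2 = 6*17 + 8 = 110, q_2 = 6*2 + 1 = 13.
  i=3: a_3=8, p_3 = 8*110 + 17 = 897, q_3 = 8*13 + 2 = 106.
  i=4: a_4=5, p_4 = 5*897 + 110 = 4595, q_4 = 5*106 + 13 = 543.
  i=5: a_5=2, p_5 = 2*4595 + 897 = 10087, q_5 = 2*543 + 106 = 1192.

8/1, 17/2, 110/13, 897/106, 4595/543, 10087/1192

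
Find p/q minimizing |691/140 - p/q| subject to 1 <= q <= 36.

Expand x = 691/140 as a continued fraction with the Euclidean algorithm:
  691 = 4*140 + 131, so a_0 = 4.
  140 = 1*131 + 9, so a_1 = 1.
  131 = 14*9 + 5, so a_2 = 14.
  9 = 1*5 + 4, so a_3 = 1.
  5 = 1*4 + 1, so a_4 = 1.
  4 = 4*1 + 0, so a_5 = 4.
so x = [4; 1, 14, 1, 1, 4].
Convergents (p_i = a_i*p_{i-1} + p_{i-2}, q_i = a_i*q_{i-1} + q_{i-2} with p_{-2}=0, p_{-1}=1, q_{-2}=1, q_{-1}=0), until the denominator exceeds 36:
  i=0: a_0=4, p_0 = 4*1 + 0 = 4, q_0 = 4*0 + 1 = 1.
  i=1: a_1=1, p_1 = 1*4 + 1 = 5, q_1 = 1*1 + 0 = 1.
  i=2: a_2=14, p_2 = 14*5 + 4 = 74, q_2 = 14*1 + 1 = 15.
  i=3: a_3=1, p_3 = 1*74 + 5 = 79, q_3 = 1*15 + 1 = 16.
  i=4: a_4=1, p_4 = 1*79 + 74 = 153, q_4 = 1*16 + 15 = 31.
  i=5: a_5=4, p_5 = 4*153 + 79 = 691, q_5 = 4*31 + 16 = 140.
q_5 = 140 > 36, so the last convergent with denominator <= 36 is p_4/q_4 = 153/31.
The closest fraction with denominator <= 36 is either p_4/q_4 or the intermediate fraction (k*p_4 + p_3)/(k*q_4 + q_3) with the largest k >= 1 whose denominator stays <= 36; these approach x as k grows, and every other convergent or intermediate fraction in range is farther away.
Largest k: floor((36 - q_3)/q_4) = floor((36 - 16)/31) = 0.
Since k = 0, no intermediate fraction beyond p_4/q_4 has denominator <= 36, so the convergent 153/31 is the closest (its error is |691*31 - 153*140|/(140*31) = 1/4340).

153/31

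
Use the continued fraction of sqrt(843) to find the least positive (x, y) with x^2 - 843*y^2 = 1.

(x, y) = (842, 29)

First expand sqrt(843) as a continued fraction. With x_i = (sqrt(843) + m_i)/d_i and (m_0, d_0) = (0, 1): a_0 = floor(sqrt(843)) = 29, since 29^2 = 841 <= 843 < 900 = 30^2.
Iterate m_{i+1} = d_i*a_i - m_i, d_{i+1} = (843 - m_{i+1}^2)/d_i, a_{i+1} = floor((a_0 + m_{i+1})/d_{i+1}):
  m_1 = 1*29 - 0 = 29, d_1 = (843 - 29^2)/1 = 2/1 = 2, a_1 = floor((29 + 29)/2) = 29.
  m_2 = 2*29 - 29 = 29, d_2 = (843 - 29^2)/2 = 2/2 = 1, a_2 = floor((29 + 29)/1) = 58.
  m_3 = 1*58 - 29 = 29, d_3 = (843 - 29^2)/1 = 2/1 = 2: (m_3, d_3) = (m_1, d_1) = (29, 2), so from here the quotients repeat a_1, a_2; the period length is 2.
So sqrt(843) = [29; (29, 58)] with period length k = 2.
k is even, so the fundamental solution of x^2 - 843y^2 = 1 is (p_{k-1}, q_{k-1}) = (p_1, q_1); compute convergents through index 1.
Convergents (p_i = a_i*p_{i-1} + p_{i-2}, q_i = a_i*q_{i-1} + q_{i-2} with p_{-2}=0, p_{-1}=1, q_{-2}=1, q_{-1}=0):
  i=0: a_0=29, p_0 = 29*1 + 0 = 29, q_0 = 29*0 + 1 = 1.
  i=1: a_1=29, p_1 = 29*29 + 1 = 842, q_1 = 29*1 + 0 = 29.
Check: 842^2 - 843*29^2 = 708964 - 708963 = 1, so (x, y) = (842, 29) solves the equation, and by the theorem it is the least positive solution.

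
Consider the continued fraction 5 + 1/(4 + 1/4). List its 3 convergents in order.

5/1, 21/4, 89/17

Using the convergent recurrence p_i = a_i*p_{i-1} + p_{i-2}, q_i = a_i*q_{i-1} + q_{i-2} with p_{-2}=0, p_{-1}=1, q_{-2}=1, q_{-1}=0:
  i=0: a_0=5, p_0 = 5*1 + 0 = 5, q_0 = 5*0 + 1 = 1.
  i=1: a_1=4, p_1 = 4*5 + 1 = 21, q_1 = 4*1 + 0 = 4.
  i=2: a_2=4, p_2 = 4*21 + 5 = 89, q_2 = 4*4 + 1 = 17.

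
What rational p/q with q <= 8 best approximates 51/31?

13/8

Expand x = 51/31 as a continued fraction with the Euclidean algorithm:
  51 = 1*31 + 20, so a_0 = 1.
  31 = 1*20 + 11, so a_1 = 1.
  20 = 1*11 + 9, so a_2 = 1.
  11 = 1*9 + 2, so a_3 = 1.
  9 = 4*2 + 1, so a_4 = 4.
  2 = 2*1 + 0, so a_5 = 2.
so x = [1; 1, 1, 1, 4, 2].
Convergents (p_i = a_i*p_{i-1} + p_{i-2}, q_i = a_i*q_{i-1} + q_{i-2} with p_{-2}=0, p_{-1}=1, q_{-2}=1, q_{-1}=0), until the denominator exceeds 8:
  i=0: a_0=1, p_0 = 1*1 + 0 = 1, q_0 = 1*0 + 1 = 1.
  i=1: a_1=1, p_1 = 1*1 + 1 = 2, q_1 = 1*1 + 0 = 1.
  i=2: a_2=1, p_2 = 1*2 + 1 = 3, q_2 = 1*1 + 1 = 2.
  i=3: a_3=1, p_3 = 1*3 + 2 = 5, q_3 = 1*2 + 1 = 3.
  i=4: a_4=4, p_4 = 4*5 + 3 = 23, q_4 = 4*3 + 2 = 14.
q_4 = 14 > 8, so the last convergent with denominator <= 8 is p_3/q_3 = 5/3.
The closest fraction with denominator <= 8 is either p_3/q_3 or the intermediate fraction (k*p_3 + p_2)/(k*q_3 + q_2) with the largest k >= 1 whose denominator stays <= 8; these approach x as k grows, and every other convergent or intermediate fraction in range is farther away.
Largest k: floor((8 - q_2)/q_3) = floor((8 - 2)/3) = 2.
That gives (2*5 + 3)/(2*3 + 2) = 13/8.
Compare the errors: |x - 5/3| = |51*3 - 5*31|/(31*3) = 2/93, and |x - 13/8| = |51*8 - 13*31|/(31*8) = 5/248.
Cross-multiplying, 5*93 = 465 < 496 = 2*248, so 5/248 is smaller: the intermediate fraction 13/8 is closer to x than 5/3.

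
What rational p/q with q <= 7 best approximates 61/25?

17/7

Expand x = 61/25 as a continued fraction with the Euclidean algorithm:
  61 = 2*25 + 11, so a_0 = 2.
  25 = 2*11 + 3, so a_1 = 2.
  11 = 3*3 + 2, so a_2 = 3.
  3 = 1*2 + 1, so a_3 = 1.
  2 = 2*1 + 0, so a_4 = 2.
so x = [2; 2, 3, 1, 2].
Convergents (p_i = a_i*p_{i-1} + p_{i-2}, q_i = a_i*q_{i-1} + q_{i-2} with p_{-2}=0, p_{-1}=1, q_{-2}=1, q_{-1}=0), until the denominator exceeds 7:
  i=0: a_0=2, p_0 = 2*1 + 0 = 2, q_0 = 2*0 + 1 = 1.
  i=1: a_1=2, p_1 = 2*2 + 1 = 5, q_1 = 2*1 + 0 = 2.
  i=2: a_2=3, p_2 = 3*5 + 2 = 17, q_2 = 3*2 + 1 = 7.
  i=3: a_3=1, p_3 = 1*17 + 5 = 22, q_3 = 1*7 + 2 = 9.
q_3 = 9 > 7, so the last convergent with denominator <= 7 is p_2/q_2 = 17/7.
The closest fraction with denominator <= 7 is either p_2/q_2 or the intermediate fraction (k*p_2 + p_1)/(k*q_2 + q_1) with the largest k >= 1 whose denominator stays <= 7; these approach x as k grows, and every other convergent or intermediate fraction in range is farther away.
Largest k: floor((7 - q_1)/q_2) = floor((7 - 2)/7) = 0.
Since k = 0, no intermediate fraction beyond p_2/q_2 has denominator <= 7, so the convergent 17/7 is the closest (its error is |61*7 - 17*25|/(25*7) = 2/175).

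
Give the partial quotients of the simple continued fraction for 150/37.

[4; 18, 2]

Run the Euclidean algorithm on 150 and 37; the successive quotients are the partial quotients a_0, a_1, ... (each step inverts the fractional part left over by the previous one):
  150 = 4*37 + 2, so a_0 = 4.
  37 = 18*2 + 1, so a_1 = 18.
  2 = 2*1 + 0, so a_2 = 2.
The remainder reaches 0 after 3 divisions, so the expansion has 3 partial quotients, read off in order.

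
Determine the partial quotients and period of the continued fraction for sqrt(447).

Write x_i = (sqrt(447) + m_i)/d_i with (m_0, d_0) = (0, 1). a_0 = floor(sqrt(447)) = 21, since 21^2 = 441 <= 447 < 484 = 22^2.
Iterate m_{i+1} = d_i*a_i - m_i, d_{i+1} = (447 - m_{i+1}^2)/d_i, a_{i+1} = floor((a_0 + m_{i+1})/d_{i+1}):
  m_1 = 1*21 - 0 = 21, d_1 = (447 - 21^2)/1 = 6/1 = 6, a_1 = floor((21 + 21)/6) = 7.
  m_2 = 6*7 - 21 = 21, d_2 = (447 - 21^2)/6 = 6/6 = 1, a_2 = floor((21 + 21)/1) = 42.
  m_3 = 1*42 - 21 = 21, d_3 = (447 - 21^2)/1 = 6/1 = 6: (m_3, d_3) = (m_1, d_1) = (21, 6), so from here the quotients repeat a_1, a_2; the period length is 2.
Hence the expansion of sqrt(447) is a_0 = 21 followed by the repeating block 7, 42 (period 2).

[21; (7, 42)]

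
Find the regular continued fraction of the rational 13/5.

[2; 1, 1, 2]

Run the Euclidean algorithm on 13 and 5; the successive quotients are the partial quotients a_0, a_1, ... (each step inverts the fractional part left over by the previous one):
  13 = 2*5 + 3, so a_0 = 2.
  5 = 1*3 + 2, so a_1 = 1.
  3 = 1*2 + 1, so a_2 = 1.
  2 = 2*1 + 0, so a_3 = 2.
The remainder reaches 0 after 4 divisions, so the expansion has 4 partial quotients, read off in order.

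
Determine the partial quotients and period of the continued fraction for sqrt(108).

[10; (2, 1, 1, 4, 1, 1, 2, 20)]

Write x_i = (sqrt(108) + m_i)/d_i with (m_0, d_0) = (0, 1). a_0 = floor(sqrt(108)) = 10, since 10^2 = 100 <= 108 < 121 = 11^2.
Iterate m_{i+1} = d_i*a_i - m_i, d_{i+1} = (108 - m_{i+1}^2)/d_i, a_{i+1} = floor((a_0 + m_{i+1})/d_{i+1}):
  m_1 = 1*10 - 0 = 10, d_1 = (108 - 10^2)/1 = 8/1 = 8, a_1 = floor((10 + 10)/8) = 2.
  m_2 = 8*2 - 10 = 6, d_2 = (108 - 6^2)/8 = 72/8 = 9, a_2 = floor((10 + 6)/9) = 1.
  m_3 = 9*1 - 6 = 3, d_3 = (108 - 3^2)/9 = 99/9 = 11, a_3 = floor((10 + 3)/11) = 1.
  m_4 = 11*1 - 3 = 8, d_4 = (108 - 8^2)/11 = 44/11 = 4, a_4 = floor((10 + 8)/4) = 4.
  m_5 = 4*4 - 8 = 8, d_5 = (108 - 8^2)/4 = 44/4 = 11, a_5 = floor((10 + 8)/11) = 1.
  m_6 = 11*1 - 8 = 3, d_6 = (108 - 3^2)/11 = 99/11 = 9, a_6 = floor((10 + 3)/9) = 1.
  m_7 = 9*1 - 3 = 6, d_7 = (108 - 6^2)/9 = 72/9 = 8, a_7 = floor((10 + 6)/8) = 2.
  m_8 = 8*2 - 6 = 10, d_8 = (108 - 10^2)/8 = 8/8 = 1, a_8 = floor((10 + 10)/1) = 20.
  m_9 = 1*20 - 10 = 10, d_9 = (108 - 10^2)/1 = 8/1 = 8: (m_9, d_9) = (m_1, d_1) = (10, 8), so from here the quotients repeat a_1, ..., a_8; the period length is 8.
Hence the expansion of sqrt(108) is a_0 = 10 followed by the repeating block 2, 1, 1, 4, 1, 1, 2, 20 (period 8).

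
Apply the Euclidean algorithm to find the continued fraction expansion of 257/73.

Run the Euclidean algorithm on 257 and 73; the successive quotients are the partial quotients a_0, a_1, ... (each step inverts the fractional part left over by the previous one):
  257 = 3*73 + 38, so a_0 = 3.
  73 = 1*38 + 35, so a_1 = 1.
  38 = 1*35 + 3, so a_2 = 1.
  35 = 11*3 + 2, so a_3 = 11.
  3 = 1*2 + 1, so a_4 = 1.
  2 = 2*1 + 0, so a_5 = 2.
The remainder reaches 0 after 6 divisions, so the expansion has 6 partial quotients, read off in order.

[3; 1, 1, 11, 1, 2]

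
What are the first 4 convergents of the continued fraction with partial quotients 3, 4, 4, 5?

3/1, 13/4, 55/17, 288/89

Using the convergent recurrence p_i = a_i*p_{i-1} + p_{i-2}, q_i = a_i*q_{i-1} + q_{i-2} with p_{-2}=0, p_{-1}=1, q_{-2}=1, q_{-1}=0:
  i=0: a_0=3, p_0 = 3*1 + 0 = 3, q_0 = 3*0 + 1 = 1.
  i=1: a_1=4, p_1 = 4*3 + 1 = 13, q_1 = 4*1 + 0 = 4.
  i=2: a_2=4, p_2 = 4*13 + 3 = 55, q_2 = 4*4 + 1 = 17.
  i=3: a_3=5, p_3 = 5*55 + 13 = 288, q_3 = 5*17 + 4 = 89.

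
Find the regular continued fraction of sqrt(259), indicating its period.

Write x_i = (sqrt(259) + m_i)/d_i with (m_0, d_0) = (0, 1). a_0 = floor(sqrt(259)) = 16, since 16^2 = 256 <= 259 < 289 = 17^2.
Iterate m_{i+1} = d_i*a_i - m_i, d_{i+1} = (259 - m_{i+1}^2)/d_i, a_{i+1} = floor((a_0 + m_{i+1})/d_{i+1}):
  m_1 = 1*16 - 0 = 16, d_1 = (259 - 16^2)/1 = 3/1 = 3, a_1 = floor((16 + 16)/3) = 10.
  m_2 = 3*10 - 16 = 14, d_2 = (259 - 14^2)/3 = 63/3 = 21, a_2 = floor((16 + 14)/21) = 1.
  m_3 = 21*1 - 14 = 7, d_3 = (259 - 7^2)/21 = 210/21 = 10, a_3 = floor((16 + 7)/10) = 2.
  m_4 = 10*2 - 7 = 13, d_4 = (259 - 13^2)/10 = 90/10 = 9, a_4 = floor((16 + 13)/9) = 3.
  m_5 = 9*3 - 13 = 14, d_5 = (259 - 14^2)/9 = 63/9 = 7, a_5 = floor((16 + 14)/7) = 4.
  m_6 = 7*4 - 14 = 14, d_6 = (259 - 14^2)/7 = 63/7 = 9, a_6 = floor((16 + 14)/9) = 3.
  m_7 = 9*3 - 14 = 13, d_7 = (259 - 13^2)/9 = 90/9 = 10, a_7 = floor((16 + 13)/10) = 2.
  m_8 = 10*2 - 13 = 7, d_8 = (259 - 7^2)/10 = 210/10 = 21, a_8 = floor((16 + 7)/21) = 1.
  m_9 = 21*1 - 7 = 14, d_9 = (259 - 14^2)/21 = 63/21 = 3, a_9 = floor((16 + 14)/3) = 10.
  m_10 = 3*10 - 14 = 16, d_10 = (259 - 16^2)/3 = 3/3 = 1, a_10 = floor((16 + 16)/1) = 32.
  m_11 = 1*32 - 16 = 16, d_11 = (259 - 16^2)/1 = 3/1 = 3: (m_11, d_11) = (m_1, d_1) = (16, 3), so from here the quotients repeat a_1, ..., a_10; the period length is 10.
Hence the expansion of sqrt(259) is a_0 = 16 followed by the repeating block 10, 1, 2, 3, 4, 3, 2, 1, 10, 32 (period 10).

[16; (10, 1, 2, 3, 4, 3, 2, 1, 10, 32)]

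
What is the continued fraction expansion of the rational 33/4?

[8; 4]

Run the Euclidean algorithm on 33 and 4; the successive quotients are the partial quotients a_0, a_1, ... (each step inverts the fractional part left over by the previous one):
  33 = 8*4 + 1, so a_0 = 8.
  4 = 4*1 + 0, so a_1 = 4.
The remainder reaches 0 after 2 divisions, so the expansion has 2 partial quotients, read off in order.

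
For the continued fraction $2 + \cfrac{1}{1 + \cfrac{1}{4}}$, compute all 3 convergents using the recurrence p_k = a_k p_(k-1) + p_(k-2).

2/1, 3/1, 14/5

Using the convergent recurrence p_i = a_i*p_{i-1} + p_{i-2}, q_i = a_i*q_{i-1} + q_{i-2} with p_{-2}=0, p_{-1}=1, q_{-2}=1, q_{-1}=0:
  i=0: a_0=2, p_0 = 2*1 + 0 = 2, q_0 = 2*0 + 1 = 1.
  i=1: a_1=1, p_1 = 1*2 + 1 = 3, q_1 = 1*1 + 0 = 1.
  i=2: a_2=4, p_2 = 4*3 + 2 = 14, q_2 = 4*1 + 1 = 5.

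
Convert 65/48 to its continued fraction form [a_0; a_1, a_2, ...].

[1; 2, 1, 4, 1, 2]

Run the Euclidean algorithm on 65 and 48; the successive quotients are the partial quotients a_0, a_1, ... (each step inverts the fractional part left over by the previous one):
  65 = 1*48 + 17, so a_0 = 1.
  48 = 2*17 + 14, so a_1 = 2.
  17 = 1*14 + 3, so a_2 = 1.
  14 = 4*3 + 2, so a_3 = 4.
  3 = 1*2 + 1, so a_4 = 1.
  2 = 2*1 + 0, so a_5 = 2.
The remainder reaches 0 after 6 divisions, so the expansion has 6 partial quotients, read off in order.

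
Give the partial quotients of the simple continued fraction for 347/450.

[0; 1, 3, 2, 1, 2, 2, 5]

Run the Euclidean algorithm on 347 and 450; the successive quotients are the partial quotients a_0, a_1, ... (each step inverts the fractional part left over by the previous one):
  347 = 0*450 + 347, so a_0 = 0.
  450 = 1*347 + 103, so a_1 = 1.
  347 = 3*103 + 38, so a_2 = 3.
  103 = 2*38 + 27, so a_3 = 2.
  38 = 1*27 + 11, so a_4 = 1.
  27 = 2*11 + 5, so a_5 = 2.
  11 = 2*5 + 1, so a_6 = 2.
  5 = 5*1 + 0, so a_7 = 5.
The remainder reaches 0 after 8 divisions, so the expansion has 8 partial quotients, read off in order.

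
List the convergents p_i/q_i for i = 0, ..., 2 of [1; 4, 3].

1/1, 5/4, 16/13

Using the convergent recurrence p_i = a_i*p_{i-1} + p_{i-2}, q_i = a_i*q_{i-1} + q_{i-2} with p_{-2}=0, p_{-1}=1, q_{-2}=1, q_{-1}=0:
  i=0: a_0=1, p_0 = 1*1 + 0 = 1, q_0 = 1*0 + 1 = 1.
  i=1: a_1=4, p_1 = 4*1 + 1 = 5, q_1 = 4*1 + 0 = 4.
  i=2: a_2=3, p_2 = 3*5 + 1 = 16, q_2 = 3*4 + 1 = 13.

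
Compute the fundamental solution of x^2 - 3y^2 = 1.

(x, y) = (2, 1)

First expand sqrt(3) as a continued fraction. With x_i = (sqrt(3) + m_i)/d_i and (m_0, d_0) = (0, 1): a_0 = floor(sqrt(3)) = 1, since 1^2 = 1 <= 3 < 4 = 2^2.
Iterate m_{i+1} = d_i*a_i - m_i, d_{i+1} = (3 - m_{i+1}^2)/d_i, a_{i+1} = floor((a_0 + m_{i+1})/d_{i+1}):
  m_1 = 1*1 - 0 = 1, d_1 = (3 - 1^2)/1 = 2/1 = 2, a_1 = floor((1 + 1)/2) = 1.
  m_2 = 2*1 - 1 = 1, d_2 = (3 - 1^2)/2 = 2/2 = 1, a_2 = floor((1 + 1)/1) = 2.
  m_3 = 1*2 - 1 = 1, d_3 = (3 - 1^2)/1 = 2/1 = 2: (m_3, d_3) = (m_1, d_1) = (1, 2), so from here the quotients repeat a_1, a_2; the period length is 2.
So sqrt(3) = [1; (1, 2)] with period length k = 2.
k is even, so the fundamental solution of x^2 - 3y^2 = 1 is (p_{k-1}, q_{k-1}) = (p_1, q_1); compute convergents through index 1.
Convergents (p_i = a_i*p_{i-1} + p_{i-2}, q_i = a_i*q_{i-1} + q_{i-2} with p_{-2}=0, p_{-1}=1, q_{-2}=1, q_{-1}=0):
  i=0: a_0=1, p_0 = 1*1 + 0 = 1, q_0 = 1*0 + 1 = 1.
  i=1: a_1=1, p_1 = 1*1 + 1 = 2, q_1 = 1*1 + 0 = 1.
Check: 2^2 - 3*1^2 = 4 - 3 = 1, so (x, y) = (2, 1) solves the equation, and by the theorem it is the least positive solution.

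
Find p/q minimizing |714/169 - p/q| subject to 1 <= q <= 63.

169/40

Expand x = 714/169 as a continued fraction with the Euclidean algorithm:
  714 = 4*169 + 38, so a_0 = 4.
  169 = 4*38 + 17, so a_1 = 4.
  38 = 2*17 + 4, so a_2 = 2.
  17 = 4*4 + 1, so a_3 = 4.
  4 = 4*1 + 0, so a_4 = 4.
so x = [4; 4, 2, 4, 4].
Convergents (p_i = a_i*p_{i-1} + p_{i-2}, q_i = a_i*q_{i-1} + q_{i-2} with p_{-2}=0, p_{-1}=1, q_{-2}=1, q_{-1}=0), until the denominator exceeds 63:
  i=0: a_0=4, p_0 = 4*1 + 0 = 4, q_0 = 4*0 + 1 = 1.
  i=1: a_1=4, p_1 = 4*4 + 1 = 17, q_1 = 4*1 + 0 = 4.
  i=2: a_2=2, p_2 = 2*17 + 4 = 38, q_2 = 2*4 + 1 = 9.
  i=3: a_3=4, p_3 = 4*38 + 17 = 169, q_3 = 4*9 + 4 = 40.
  i=4: a_4=4, p_4 = 4*169 + 38 = 714, q_4 = 4*40 + 9 = 169.
q_4 = 169 > 63, so the last convergent with denominator <= 63 is p_3/q_3 = 169/40.
The closest fraction with denominator <= 63 is either p_3/q_3 or the intermediate fraction (k*p_3 + p_2)/(k*q_3 + q_2) with the largest k >= 1 whose denominator stays <= 63; these approach x as k grows, and every other convergent or intermediate fraction in range is farther away.
Largest k: floor((63 - q_2)/q_3) = floor((63 - 9)/40) = 1.
That gives (1*169 + 38)/(1*40 + 9) = 207/49.
Compare the errors: |x - 169/40| = |714*40 - 169*169|/(169*40) = 1/6760, and |x - 207/49| = |714*49 - 207*169|/(169*49) = 3/8281.
Cross-multiplying, 1*8281 = 8281 < 20280 = 3*6760, so 1/6760 is smaller: the convergent 169/40 is closer to x than 207/49.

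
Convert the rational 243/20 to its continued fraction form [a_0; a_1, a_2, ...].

[12; 6, 1, 2]

Run the Euclidean algorithm on 243 and 20; the successive quotients are the partial quotients a_0, a_1, ... (each step inverts the fractional part left over by the previous one):
  243 = 12*20 + 3, so a_0 = 12.
  20 = 6*3 + 2, so a_1 = 6.
  3 = 1*2 + 1, so a_2 = 1.
  2 = 2*1 + 0, so a_3 = 2.
The remainder reaches 0 after 4 divisions, so the expansion has 4 partial quotients, read off in order.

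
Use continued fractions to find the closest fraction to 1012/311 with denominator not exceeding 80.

Expand x = 1012/311 as a continued fraction with the Euclidean algorithm:
  1012 = 3*311 + 79, so a_0 = 3.
  311 = 3*79 + 74, so a_1 = 3.
  79 = 1*74 + 5, so a_2 = 1.
  74 = 14*5 + 4, so a_3 = 14.
  5 = 1*4 + 1, so a_4 = 1.
  4 = 4*1 + 0, so a_5 = 4.
so x = [3; 3, 1, 14, 1, 4].
Convergents (p_i = a_i*p_{i-1} + p_{i-2}, q_i = a_i*q_{i-1} + q_{i-2} with p_{-2}=0, p_{-1}=1, q_{-2}=1, q_{-1}=0), until the denominator exceeds 80:
  i=0: a_0=3, p_0 = 3*1 + 0 = 3, q_0 = 3*0 + 1 = 1.
  i=1: a_1=3, p_1 = 3*3 + 1 = 10, q_1 = 3*1 + 0 = 3.
  i=2: a_2=1, p_2 = 1*10 + 3 = 13, q_2 = 1*3 + 1 = 4.
  i=3: a_3=14, p_3 = 14*13 + 10 = 192, q_3 = 14*4 + 3 = 59.
  i=4: a_4=1, p_4 = 1*192 + 13 = 205, q_4 = 1*59 + 4 = 63.
  i=5: a_5=4, p_5 = 4*205 + 192 = 1012, q_5 = 4*63 + 59 = 311.
q_5 = 311 > 80, so the last convergent with denominator <= 80 is p_4/q_4 = 205/63.
The closest fraction with denominator <= 80 is either p_4/q_4 or the intermediate fraction (k*p_4 + p_3)/(k*q_4 + q_3) with the largest k >= 1 whose denominator stays <= 80; these approach x as k grows, and every other convergent or intermediate fraction in range is farther away.
Largest k: floor((80 - q_3)/q_4) = floor((80 - 59)/63) = 0.
Since k = 0, no intermediate fraction beyond p_4/q_4 has denominator <= 80, so the convergent 205/63 is the closest (its error is |1012*63 - 205*311|/(311*63) = 1/19593).

205/63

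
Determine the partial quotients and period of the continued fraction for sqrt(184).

[13; (1, 1, 3, 2, 1, 2, 1, 2, 3, 1, 1, 26)]

Write x_i = (sqrt(184) + m_i)/d_i with (m_0, d_0) = (0, 1). a_0 = floor(sqrt(184)) = 13, since 13^2 = 169 <= 184 < 196 = 14^2.
Iterate m_{i+1} = d_i*a_i - m_i, d_{i+1} = (184 - m_{i+1}^2)/d_i, a_{i+1} = floor((a_0 + m_{i+1})/d_{i+1}):
  m_1 = 1*13 - 0 = 13, d_1 = (184 - 13^2)/1 = 15/1 = 15, a_1 = floor((13 + 13)/15) = 1.
  m_2 = 15*1 - 13 = 2, d_2 = (184 - 2^2)/15 = 180/15 = 12, a_2 = floor((13 + 2)/12) = 1.
  m_3 = 12*1 - 2 = 10, d_3 = (184 - 10^2)/12 = 84/12 = 7, a_3 = floor((13 + 10)/7) = 3.
  m_4 = 7*3 - 10 = 11, d_4 = (184 - 11^2)/7 = 63/7 = 9, a_4 = floor((13 + 11)/9) = 2.
  m_5 = 9*2 - 11 = 7, d_5 = (184 - 7^2)/9 = 135/9 = 15, a_5 = floor((13 + 7)/15) = 1.
  m_6 = 15*1 - 7 = 8, d_6 = (184 - 8^2)/15 = 120/15 = 8, a_6 = floor((13 + 8)/8) = 2.
  m_7 = 8*2 - 8 = 8, d_7 = (184 - 8^2)/8 = 120/8 = 15, a_7 = floor((13 + 8)/15) = 1.
  m_8 = 15*1 - 8 = 7, d_8 = (184 - 7^2)/15 = 135/15 = 9, a_8 = floor((13 + 7)/9) = 2.
  m_9 = 9*2 - 7 = 11, d_9 = (184 - 11^2)/9 = 63/9 = 7, a_9 = floor((13 + 11)/7) = 3.
  m_10 = 7*3 - 11 = 10, d_10 = (184 - 10^2)/7 = 84/7 = 12, a_10 = floor((13 + 10)/12) = 1.
  m_11 = 12*1 - 10 = 2, d_11 = (184 - 2^2)/12 = 180/12 = 15, a_11 = floor((13 + 2)/15) = 1.
  m_12 = 15*1 - 2 = 13, d_12 = (184 - 13^2)/15 = 15/15 = 1, a_12 = floor((13 + 13)/1) = 26.
  m_13 = 1*26 - 13 = 13, d_13 = (184 - 13^2)/1 = 15/1 = 15: (m_13, d_13) = (m_1, d_1) = (13, 15), so from here the quotients repeat a_1, ..., a_12; the period length is 12.
Hence the expansion of sqrt(184) is a_0 = 13 followed by the repeating block 1, 1, 3, 2, 1, 2, 1, 2, 3, 1, 1, 26 (period 12).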